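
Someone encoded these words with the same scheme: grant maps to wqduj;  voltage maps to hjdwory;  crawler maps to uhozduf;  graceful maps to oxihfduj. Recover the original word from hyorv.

solve

The output letters match the input read backwards, each shifted +3: grant reversed is tnarg. Read the word backwards and shift each letter +3.
Decoding hyorv: shift back: h−3=e, y−3=v, o−3=l, r−3=o, v−3=s → evlos; then reverse → solve.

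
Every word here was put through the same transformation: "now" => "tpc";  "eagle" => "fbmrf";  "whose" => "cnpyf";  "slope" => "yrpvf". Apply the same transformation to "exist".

fdjyz

Two shifts are in play — +1 for a/e/i/o/u, +6 for every other letter.
Applying it to exist: e(vowel)+1=f, x(cons)+6=d, i(vowel)+1=j, s(cons)+6=y, t(cons)+6=z.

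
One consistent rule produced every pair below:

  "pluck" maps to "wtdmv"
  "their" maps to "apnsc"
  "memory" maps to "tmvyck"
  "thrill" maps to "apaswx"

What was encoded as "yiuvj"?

rally

Each letter shifts forward by (position + 7), i.e. 7, 8, 9, … — the shift grows by one for each successive letter.
Decoding yiuvj: y−7=r, i−8=a, u−9=l, v−10=l, j−11=y.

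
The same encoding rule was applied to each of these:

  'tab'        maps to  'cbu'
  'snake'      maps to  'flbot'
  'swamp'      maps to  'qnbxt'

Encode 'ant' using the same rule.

uob

Read the word backwards and shift each letter +1.
For ant: reverse → tna; then shift: t+1=u, n+1=o, a+1=b.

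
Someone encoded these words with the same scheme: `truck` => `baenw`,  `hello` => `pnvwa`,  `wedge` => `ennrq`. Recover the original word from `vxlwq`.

In truck: t→b is +8, r→a is +9, u→e is +10, c→n is +11 — the shift increases by 1 each position. Letter i (0-indexed) is shifted by i+8, so successive shifts are 8, 9, 10, ….
Reversing it on vxlwq: v−8=n, x−9=o, l−10=b, w−11=l, q−12=e.

noble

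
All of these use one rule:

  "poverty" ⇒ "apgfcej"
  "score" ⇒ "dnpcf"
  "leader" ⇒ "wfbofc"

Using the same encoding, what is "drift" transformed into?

ocjqe

Two shifts are in play — +1 for a/e/i/o/u, +11 for every other letter.
For drift: d(cons)+11=o, r(cons)+11=c, i(vowel)+1=j, f(cons)+11=q, t(cons)+11=e.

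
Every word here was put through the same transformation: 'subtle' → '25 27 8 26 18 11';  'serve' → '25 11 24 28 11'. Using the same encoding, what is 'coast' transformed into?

The number is (letter's place in the alphabet, a=1) + 6.
Applying it to coast: c=3→9, o=15→21, a=1→7, s=19→25, t=20→26.

9 21 7 25 26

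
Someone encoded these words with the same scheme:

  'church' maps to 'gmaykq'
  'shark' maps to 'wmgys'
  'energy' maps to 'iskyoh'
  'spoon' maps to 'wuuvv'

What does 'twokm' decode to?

pride

In church: c→g is +4, h→m is +5, u→a is +6, r→y is +7 — the shift increases by 1 each position. The shift increases by 1 at each position, starting from +4: 4, 5, 6, ….
Decoding twokm: t−4=p, w−5=r, o−6=i, k−7=d, m−8=e.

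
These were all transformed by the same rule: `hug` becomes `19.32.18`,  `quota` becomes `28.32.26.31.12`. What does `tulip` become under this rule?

31.32.23.20.27

Letters become their 1-based position plus 11 (so a→12, b→13, …).
On tulip: t=20→31, u=21→32, l=12→23, i=9→20, p=16→27.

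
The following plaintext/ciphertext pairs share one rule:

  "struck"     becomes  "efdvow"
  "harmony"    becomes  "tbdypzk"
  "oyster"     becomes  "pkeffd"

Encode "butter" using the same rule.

nvfffd

The shift depends on letter class: consonant s→e is +12, but vowel u→v is +1. Vowels shift forward by 1 and consonants shift forward by 12.
For butter: b(cons)+12=n, u(vowel)+1=v, t(cons)+12=f, t(cons)+12=f, e(vowel)+1=f, r(cons)+12=d.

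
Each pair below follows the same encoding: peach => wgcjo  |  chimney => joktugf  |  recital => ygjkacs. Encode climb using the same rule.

The rule splits by letter class: vowels +2, consonants +7.
For climb: c(cons)+7=j, l(cons)+7=s, i(vowel)+2=k, m(cons)+7=t, b(cons)+7=i.

jskti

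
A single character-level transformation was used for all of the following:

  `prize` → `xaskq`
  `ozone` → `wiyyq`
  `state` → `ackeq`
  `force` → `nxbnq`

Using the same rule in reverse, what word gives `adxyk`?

sunny

In prize: p→x is +8, r→a is +9, i→s is +10, z→k is +11 — the shift increases by 1 each position. Each letter shifts forward by (position + 8), i.e. 8, 9, 10, … — the shift grows by one for each successive letter.
Decoding adxyk: a−8=s, d−9=u, x−10=n, y−11=n, k−12=y.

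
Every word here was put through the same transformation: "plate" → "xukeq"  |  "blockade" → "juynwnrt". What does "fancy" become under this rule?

In plate: p→x is +8, l→u is +9, a→k is +10, t→e is +11 — the shift increases by 1 each position. Letter i (0-indexed) is shifted by i+8, so successive shifts are 8, 9, 10, ….
On fancy: f+8=n, a+9=j, n+10=x, c+11=n, y+12=k.

njxnk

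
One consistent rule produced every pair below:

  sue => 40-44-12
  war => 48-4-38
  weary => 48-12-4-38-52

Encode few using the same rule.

s(#19)→40 and u(#21)→44: differences scale by 2, so n = 2·pos + 2. The formula is n = 2×(alphabet index, a=1) + 2.
For few: f=6→14, e=5→12, w=23→48.

14-12-48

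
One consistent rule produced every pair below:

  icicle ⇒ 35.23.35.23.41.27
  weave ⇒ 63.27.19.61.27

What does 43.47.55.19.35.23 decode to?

mosaic

i(#9)→35 and c(#3)→23: differences scale by 2, so n = 2·pos + 17. With a=1..z=26, the number is 2·pos + 17.
Undoing it on 43.47.55.19.35.23: 43→(43−17)÷2=13=m, 47→(47−17)÷2=15=o, 55→(55−17)÷2=19=s, 19→(19−17)÷2=1=a, 35→(35−17)÷2=9=i, 23→(23−17)÷2=3=c.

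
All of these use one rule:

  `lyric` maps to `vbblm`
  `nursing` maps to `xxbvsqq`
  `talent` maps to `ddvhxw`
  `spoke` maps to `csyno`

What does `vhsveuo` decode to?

leisure

Shifts by position in lyric: pos 0: l→v (+10), pos 1: y→b (+3), pos 2: r→b (+10), pos 3: i→l (+3) — repeating every 2. The shifts repeat in a cycle of length 2: positions 0,1,… shift by +10, +3, then the pattern repeats.
Decoding vhsveuo: v−10=l, h−3=e, s−10=i, v−3=s, e−10=u, u−3=r, o−10=e.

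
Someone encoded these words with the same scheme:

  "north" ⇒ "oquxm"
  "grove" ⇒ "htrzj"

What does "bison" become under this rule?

In north: n→o is +1, o→q is +2, r→u is +3, t→x is +4 — the shift increases by 1 each position. The shift increases by 1 at each position, starting from +1: 1, 2, 3, ….
Applying it to bison: b+1=c, i+2=k, s+3=v, o+4=s, n+5=s.

ckvss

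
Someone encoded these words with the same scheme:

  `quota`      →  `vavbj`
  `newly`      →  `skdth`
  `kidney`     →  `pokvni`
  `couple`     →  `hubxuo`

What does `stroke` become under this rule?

In quota: q→v is +5, u→a is +6, o→v is +7, t→b is +8 — the shift increases by 1 each position. The shift increases by 1 at each position, starting from +5: 5, 6, 7, ….
Applying it to stroke: s+5=x, t+6=z, r+7=y, o+8=w, k+9=t, e+10=o.

xzywto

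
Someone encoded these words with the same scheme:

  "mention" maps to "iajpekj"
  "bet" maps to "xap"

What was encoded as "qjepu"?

It's a constant shift of +22 (ROT22).
Undoing it on qjepu: q−22=u, j−22=n, e−22=i, p−22=t, u−22=y.

unity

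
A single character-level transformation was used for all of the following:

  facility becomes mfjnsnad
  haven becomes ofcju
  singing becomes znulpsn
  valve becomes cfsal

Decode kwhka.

draft

Shifts by position in facility: pos 0: f→m (+7), pos 1: a→f (+5), pos 2: c→j (+7), pos 3: i→n (+5) — repeating every 2. A repeating key of period 2 is used — shifts +7, +5 over and over.
Reversing it on kwhka: k−7=d, w−5=r, h−7=a, k−5=f, a−7=t.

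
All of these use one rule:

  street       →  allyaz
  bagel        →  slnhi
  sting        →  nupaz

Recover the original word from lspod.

The output letters match the input read backwards, each shifted +7: street reversed is teerts. Read the word backwards and shift each letter +7.
Undoing it on lspod: shift back: l−7=e, s−7=l, p−7=i, o−7=h, d−7=w → elihw; then reverse → while.

while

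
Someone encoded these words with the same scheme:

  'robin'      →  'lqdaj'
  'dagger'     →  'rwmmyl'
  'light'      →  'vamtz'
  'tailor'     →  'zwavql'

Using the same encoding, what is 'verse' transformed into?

This is an affine cipher: with a=0,…,z=25, each position x becomes (7x+22) mod 26.
Applying it to verse: v(21)→7·21+22≡13=n; e(4)→7·4+22≡24=y; r(17)→7·17+22≡11=l; s(18)→7·18+22≡18=s; e(4)→7·4+22≡24=y (all mod 26).

nylsy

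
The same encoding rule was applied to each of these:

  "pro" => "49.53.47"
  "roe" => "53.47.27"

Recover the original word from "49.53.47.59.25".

proud

p(#16)→49 and r(#18)→53: differences scale by 2, so n = 2·pos + 17. With a=1..z=26, the number is 2·pos + 17.
Reversing it on 49.53.47.59.25: 49→(49−17)÷2=16=p, 53→(53−17)÷2=18=r, 47→(47−17)÷2=15=o, 59→(59−17)÷2=21=u, 25→(25−17)÷2=4=d.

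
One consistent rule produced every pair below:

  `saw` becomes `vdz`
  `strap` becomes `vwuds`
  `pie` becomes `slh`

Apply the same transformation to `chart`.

Each letter is shifted forward by 3 in the alphabet (a Caesar shift of +3).
For chart: c+3=f, h+3=k, a+3=d, r+3=u, t+3=w.

fkduw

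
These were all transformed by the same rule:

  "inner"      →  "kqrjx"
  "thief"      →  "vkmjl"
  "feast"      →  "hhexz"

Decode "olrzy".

In inner: i→k is +2, n→q is +3, n→r is +4, e→j is +5 — the shift increases by 1 each position. Each letter shifts forward by (position + 2), i.e. 2, 3, 4, … — the shift grows by one for each successive letter.
Undoing it on olrzy: o−2=m, l−3=i, r−4=n, z−5=u, y−6=s.

minus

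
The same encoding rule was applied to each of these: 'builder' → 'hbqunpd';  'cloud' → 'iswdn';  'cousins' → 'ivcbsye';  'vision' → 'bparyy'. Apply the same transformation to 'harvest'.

nhzeodf

Each letter shifts forward by (position + 6), i.e. 6, 7, 8, … — the shift grows by one for each successive letter.
On harvest: h+6=n, a+7=h, r+8=z, v+9=e, e+10=o, s+11=d, t+12=f.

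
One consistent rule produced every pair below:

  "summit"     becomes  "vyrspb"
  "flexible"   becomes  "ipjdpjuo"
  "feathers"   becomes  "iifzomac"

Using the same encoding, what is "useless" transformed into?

In summit: s→v is +3, u→y is +4, m→r is +5, m→s is +6 — the shift increases by 1 each position. Each letter shifts forward by (position + 3), i.e. 3, 4, 5, … — the shift grows by one for each successive letter.
Applying it to useless: u+3=x, s+4=w, e+5=j, l+6=r, e+7=l, s+8=a, s+9=b.

xwjrlab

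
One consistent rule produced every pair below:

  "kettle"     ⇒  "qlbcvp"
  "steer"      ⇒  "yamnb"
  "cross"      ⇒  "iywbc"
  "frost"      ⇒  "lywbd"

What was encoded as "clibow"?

weasel

In kettle: k→q is +6, e→l is +7, t→b is +8, t→c is +9 — the shift increases by 1 each position. Each letter shifts forward by (position + 6), i.e. 6, 7, 8, … — the shift grows by one for each successive letter.
Reversing it on clibow: c−6=w, l−7=e, i−8=a, b−9=s, o−10=e, w−11=l.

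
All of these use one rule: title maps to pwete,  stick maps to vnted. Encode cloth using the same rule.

sezwn

Two steps: reverse the string, then apply a Caesar shift of +11.
For cloth: reverse → htolc; then shift: h+11=s, t+11=e, o+11=z, l+11=w, c+11=n.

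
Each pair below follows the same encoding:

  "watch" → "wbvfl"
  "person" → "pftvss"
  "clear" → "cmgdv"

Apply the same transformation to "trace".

tscfi

In watch: w→w is +0, a→b is +1, t→v is +2, c→f is +3 — the shift increases by 1 each position. Letter i (0-indexed) is shifted by i+0, so successive shifts are 0, 1, 2, ….
Applying it to trace: t+0=t, r+1=s, a+2=c, c+3=f, e+4=i.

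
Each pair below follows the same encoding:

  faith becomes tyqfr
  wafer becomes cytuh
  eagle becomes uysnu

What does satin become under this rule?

gyfql

f(5)→t(19) and a(0)→y(24) fit y≡25x+24 (mod 26); the inverse of 25 mod 26 is 25. Treating letters as 0–25, the rule is x ↦ 25x + 24 (mod 26).
On satin: s(18)→25·18+24≡6=g; a(0)→25·0+24≡24=y; t(19)→25·19+24≡5=f; i(8)→25·8+24≡16=q; n(13)→25·13+24≡11=l (all mod 26).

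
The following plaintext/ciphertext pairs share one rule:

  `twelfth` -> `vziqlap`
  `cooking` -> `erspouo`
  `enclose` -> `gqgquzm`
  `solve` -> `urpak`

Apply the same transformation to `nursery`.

pxvxkyg

The shift increases by 1 at each position, starting from +2: 2, 3, 4, ….
For nursery: n+2=p, u+3=x, r+4=v, s+5=x, e+6=k, r+7=y, y+8=g.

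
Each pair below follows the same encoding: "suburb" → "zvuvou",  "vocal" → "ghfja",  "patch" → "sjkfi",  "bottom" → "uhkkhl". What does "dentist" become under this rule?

s(18)→z(25) and u(20)→v(21) fit y≡11x+9 (mod 26); the inverse of 11 mod 26 is 19. This is an affine cipher: with a=0,…,z=25, each position x becomes (11x+9) mod 26.
On dentist: d(3)→11·3+9≡16=q; e(4)→11·4+9≡1=b; n(13)→11·13+9≡22=w; t(19)→11·19+9≡10=k; i(8)→11·8+9≡19=t; s(18)→11·18+9≡25=z; t(19)→11·19+9≡10=k (all mod 26).

qbwktzk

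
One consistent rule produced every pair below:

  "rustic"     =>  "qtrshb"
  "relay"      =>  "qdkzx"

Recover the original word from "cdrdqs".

Compare letters: r→q is +25, u→t is +25, s→r is +25 — a constant shift. This is a Caesar cipher with shift 25.
Reversing it on cdrdqs: c−25=d, d−25=e, r−25=s, d−25=e, q−25=r, s−25=t.

desert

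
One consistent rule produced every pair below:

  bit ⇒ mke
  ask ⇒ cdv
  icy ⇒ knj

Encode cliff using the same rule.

nwkqq

The shift depends on letter class: consonant b→m is +11, but vowel i→k is +2. Vowels shift forward by 2 and consonants shift forward by 11.
On cliff: c(cons)+11=n, l(cons)+11=w, i(vowel)+2=k, f(cons)+11=q, f(cons)+11=q.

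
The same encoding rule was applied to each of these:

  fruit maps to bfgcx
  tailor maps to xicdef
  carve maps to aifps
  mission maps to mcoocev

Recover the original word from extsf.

other

f(5)→b(1) and r(17)→f(5) fit y≡9x+8 (mod 26); the inverse of 9 mod 26 is 3. Each letter's alphabet position (a=0..z=25) is mapped through 9·x+8 mod 26 — an affine cipher.
Decoding extsf: e(4)→3·(4−8)≡14=o; x(23)→3·(23−8)≡19=t; t(19)→3·(19−8)≡7=h; s(18)→3·(18−8)≡4=e; f(5)→3·(5−8)≡17=r (all mod 26).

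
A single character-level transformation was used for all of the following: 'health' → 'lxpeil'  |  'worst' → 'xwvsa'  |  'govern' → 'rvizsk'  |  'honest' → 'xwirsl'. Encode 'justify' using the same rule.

cjmxwyn

The output letters match the input read backwards, each shifted +4: health reversed is htlaeh. Two steps: reverse the string, then apply a Caesar shift of +4.
Applying it to justify: reverse → yfitsuj; then shift: y+4=c, f+4=j, i+4=m, t+4=x, s+4=w, u+4=y, j+4=n.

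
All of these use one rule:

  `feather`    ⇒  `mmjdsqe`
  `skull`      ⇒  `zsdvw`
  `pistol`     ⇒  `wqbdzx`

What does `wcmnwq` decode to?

In feather: f→m is +7, e→m is +8, a→j is +9, t→d is +10 — the shift increases by 1 each position. The shift increases by 1 at each position, starting from +7: 7, 8, 9, ….
Decoding wcmnwq: w−7=p, c−8=u, m−9=d, n−10=d, w−11=l, q−12=e.

puddle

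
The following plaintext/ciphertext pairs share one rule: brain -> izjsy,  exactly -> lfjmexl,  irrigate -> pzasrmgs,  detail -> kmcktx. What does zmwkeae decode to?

In brain: b→i is +7, r→z is +8, a→j is +9, i→s is +10 — the shift increases by 1 each position. Each letter shifts forward by (position + 7), i.e. 7, 8, 9, … — the shift grows by one for each successive letter.
Undoing it on zmwkeae: z−7=s, m−8=e, w−9=n, k−10=a, e−11=t, a−12=o, e−13=r.

senator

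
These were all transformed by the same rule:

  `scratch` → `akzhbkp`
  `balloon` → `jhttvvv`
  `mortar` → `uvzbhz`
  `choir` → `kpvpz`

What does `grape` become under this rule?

ozhxl

The shift depends on letter class: consonant s→a is +8, but vowel a→h is +7. The rule splits by letter class: vowels +7, consonants +8.
On grape: g(cons)+8=o, r(cons)+8=z, a(vowel)+7=h, p(cons)+8=x, e(vowel)+7=l.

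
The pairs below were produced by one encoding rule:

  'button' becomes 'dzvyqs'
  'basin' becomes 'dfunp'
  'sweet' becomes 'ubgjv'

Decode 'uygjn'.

steel

Shifts by position in button: pos 0: b→d (+2), pos 1: u→z (+5), pos 2: t→v (+2), pos 3: t→y (+5) — repeating every 2. It's a Vigenère-style cipher with numeric key [2,5]: position i shifts by key[i mod 2].
Decoding uygjn: u−2=s, y−5=t, g−2=e, j−5=e, n−2=l.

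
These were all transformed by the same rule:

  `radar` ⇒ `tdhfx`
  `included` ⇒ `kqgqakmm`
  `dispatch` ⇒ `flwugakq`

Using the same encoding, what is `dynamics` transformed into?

fbrfspkb

The shift increases by 1 at each position, starting from +2: 2, 3, 4, ….
For dynamics: d+2=f, y+3=b, n+4=r, a+5=f, m+6=s, i+7=p, c+8=k, s+9=b.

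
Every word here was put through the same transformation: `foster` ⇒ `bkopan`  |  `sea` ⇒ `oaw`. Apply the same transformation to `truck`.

pnqyg

Compare letters: f→b is +22, o→k is +22, s→o is +22 — a constant shift. It's a constant shift of +22 (ROT22).
Applying it to truck: t+22=p, r+22=n, u+22=q, c+22=y, k+22=g.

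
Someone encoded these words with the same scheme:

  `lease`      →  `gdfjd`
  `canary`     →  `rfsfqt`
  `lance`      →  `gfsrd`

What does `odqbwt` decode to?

l(11)→g(6) and e(4)→d(3) fit y≡19x+5 (mod 26); the inverse of 19 mod 26 is 11. Each letter's alphabet position (a=0..z=25) is mapped through 19·x+5 mod 26 — an affine cipher.
Decoding odqbwt: o(14)→11·(14−5)≡21=v; d(3)→11·(3−5)≡4=e; q(16)→11·(16−5)≡17=r; b(1)→11·(1−5)≡8=i; w(22)→11·(22−5)≡5=f; t(19)→11·(19−5)≡24=y (all mod 26).

verify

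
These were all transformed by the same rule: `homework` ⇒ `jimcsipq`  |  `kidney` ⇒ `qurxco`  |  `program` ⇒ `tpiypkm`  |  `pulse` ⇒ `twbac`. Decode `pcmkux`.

remain

h(7)→j(9) and o(14)→i(8) fit y≡11x+10 (mod 26); the inverse of 11 mod 26 is 19. This is an affine cipher: with a=0,…,z=25, each position x becomes (11x+10) mod 26.
Undoing it on pcmkux: p(15)→19·(15−10)≡17=r; c(2)→19·(2−10)≡4=e; m(12)→19·(12−10)≡12=m; k(10)→19·(10−10)≡0=a; u(20)→19·(20−10)≡8=i; x(23)→19·(23−10)≡13=n (all mod 26).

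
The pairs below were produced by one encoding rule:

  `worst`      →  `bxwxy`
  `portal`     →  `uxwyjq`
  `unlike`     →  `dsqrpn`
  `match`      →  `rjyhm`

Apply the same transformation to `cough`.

The shift depends on letter class: consonant w→b is +5, but vowel o→x is +9. The rule splits by letter class: vowels +9, consonants +5.
On cough: c(cons)+5=h, o(vowel)+9=x, u(vowel)+9=d, g(cons)+5=l, h(cons)+5=m.

hxdlm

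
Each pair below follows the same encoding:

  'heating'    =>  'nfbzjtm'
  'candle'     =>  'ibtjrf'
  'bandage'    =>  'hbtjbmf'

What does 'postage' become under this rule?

The shift depends on letter class: consonant h→n is +6, but vowel e→f is +1. Vowels shift forward by 1 and consonants shift forward by 6.
Applying it to postage: p(cons)+6=v, o(vowel)+1=p, s(cons)+6=y, t(cons)+6=z, a(vowel)+1=b, g(cons)+6=m, e(vowel)+1=f.

vpyzbmf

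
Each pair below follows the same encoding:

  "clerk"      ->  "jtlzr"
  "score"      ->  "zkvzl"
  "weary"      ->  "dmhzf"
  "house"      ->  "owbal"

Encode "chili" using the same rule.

Shifts by position in clerk: pos 0: c→j (+7), pos 1: l→t (+8), pos 2: e→l (+7), pos 3: r→z (+8) — repeating every 2. The shifts repeat in a cycle of length 2: positions 0,1,… shift by +7, +8, then the pattern repeats.
On chili: c+7=j, h+8=p, i+7=p, l+8=t, i+7=p.

jpptp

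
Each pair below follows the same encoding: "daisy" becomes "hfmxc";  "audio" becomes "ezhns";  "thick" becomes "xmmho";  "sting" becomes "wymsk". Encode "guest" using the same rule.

Shifts by position in daisy: pos 0: d→h (+4), pos 1: a→f (+5), pos 2: i→m (+4), pos 3: s→x (+5) — repeating every 2. A repeating key of period 2 is used — shifts +4, +5 over and over.
On guest: g+4=k, u+5=z, e+4=i, s+5=x, t+4=x.

kzixx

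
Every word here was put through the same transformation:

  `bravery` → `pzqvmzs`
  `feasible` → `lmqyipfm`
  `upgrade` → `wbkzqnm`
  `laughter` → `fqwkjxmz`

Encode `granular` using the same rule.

kzqdwfqz

b(1)→p(15) and r(17)→z(25) fit y≡25x+16 (mod 26); the inverse of 25 mod 26 is 25. Each letter's alphabet position (a=0..z=25) is mapped through 25·x+16 mod 26 — an affine cipher.
For granular: g(6)→25·6+16≡10=k; r(17)→25·17+16≡25=z; a(0)→25·0+16≡16=q; n(13)→25·13+16≡3=d; u(20)→25·20+16≡22=w; l(11)→25·11+16≡5=f; a(0)→25·0+16≡16=q; r(17)→25·17+16≡25=z (all mod 26).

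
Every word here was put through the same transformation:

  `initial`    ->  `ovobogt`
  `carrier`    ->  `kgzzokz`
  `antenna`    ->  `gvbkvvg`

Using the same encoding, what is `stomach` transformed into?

abuugkp

The shift depends on letter class: consonant n→v is +8, but vowel i→o is +6. Vowels shift forward by 6 and consonants shift forward by 8.
For stomach: s(cons)+8=a, t(cons)+8=b, o(vowel)+6=u, m(cons)+8=u, a(vowel)+6=g, c(cons)+8=k, h(cons)+8=p.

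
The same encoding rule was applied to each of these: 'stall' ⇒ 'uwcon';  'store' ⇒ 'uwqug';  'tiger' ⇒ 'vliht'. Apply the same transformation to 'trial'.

A repeating key of period 2 is used — shifts +2, +3 over and over.
Applying it to trial: t+2=v, r+3=u, i+2=k, a+3=d, l+2=n.

vukdn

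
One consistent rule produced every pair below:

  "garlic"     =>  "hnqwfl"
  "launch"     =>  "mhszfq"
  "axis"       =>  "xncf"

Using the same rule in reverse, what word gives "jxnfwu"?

The output letters match the input read backwards, each shifted +5: garlic reversed is cilrag. The word is reversed, then every letter is shifted forward by 5.
Decoding jxnfwu: shift back: j−5=e, x−5=s, n−5=i, f−5=a, w−5=r, u−5=p → esiarp; then reverse → praise.

praise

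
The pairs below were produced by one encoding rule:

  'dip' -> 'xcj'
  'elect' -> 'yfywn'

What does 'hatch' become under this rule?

bunwb

Compare letters: d→x is +20, i→c is +20, p→j is +20 — a constant shift. It's a constant shift of +20 (ROT20).
Applying it to hatch: h+20=b, a+20=u, t+20=n, c+20=w, h+20=b.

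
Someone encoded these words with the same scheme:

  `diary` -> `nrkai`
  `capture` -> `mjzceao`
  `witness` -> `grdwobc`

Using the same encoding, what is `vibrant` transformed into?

frlakwd

It's a Vigenère-style cipher with numeric key [10,9]: position i shifts by key[i mod 2].
For vibrant: v+10=f, i+9=r, b+10=l, r+9=a, a+10=k, n+9=w, t+10=d.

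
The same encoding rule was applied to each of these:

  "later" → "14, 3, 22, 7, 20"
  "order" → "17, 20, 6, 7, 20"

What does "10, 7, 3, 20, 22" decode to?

l is letter #12 and maps to 14: an offset of 2. Each letter is replaced by its alphabet position (a=1..z=26) + 2.
Decoding 10, 7, 3, 20, 22: 10→(10−2)÷1=8=h, 7→(7−2)÷1=5=e, 3→(3−2)÷1=1=a, 20→(20−2)÷1=18=r, 22→(22−2)÷1=20=t.

heart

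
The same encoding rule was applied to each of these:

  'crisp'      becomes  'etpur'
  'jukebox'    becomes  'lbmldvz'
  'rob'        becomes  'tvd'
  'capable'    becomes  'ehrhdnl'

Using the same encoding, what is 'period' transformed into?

Vowels shift forward by 7 and consonants shift forward by 2.
On period: p(cons)+2=r, e(vowel)+7=l, r(cons)+2=t, i(vowel)+7=p, o(vowel)+7=v, d(cons)+2=f.

rltpvf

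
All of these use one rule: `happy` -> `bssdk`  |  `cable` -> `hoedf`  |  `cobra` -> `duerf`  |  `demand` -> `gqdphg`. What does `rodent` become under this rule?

wqhgru

The output letters match the input read backwards, each shifted +3: happy reversed is yppah. Read the word backwards and shift each letter +3.
For rodent: reverse → tnedor; then shift: t+3=w, n+3=q, e+3=h, d+3=g, o+3=r, r+3=u.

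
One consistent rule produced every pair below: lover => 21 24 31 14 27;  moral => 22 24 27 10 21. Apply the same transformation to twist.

l is letter #12 and maps to 21: an offset of 9. Letters become their 1-based position plus 9 (so a→10, b→11, …).
Applying it to twist: t=20→29, w=23→32, i=9→18, s=19→28, t=20→29.

29 32 18 28 29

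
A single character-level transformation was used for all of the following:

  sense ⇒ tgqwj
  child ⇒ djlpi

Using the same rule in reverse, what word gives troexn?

splash

In sense: s→t is +1, e→g is +2, n→q is +3, s→w is +4 — the shift increases by 1 each position. Letter i (0-indexed) is shifted by i+1, so successive shifts are 1, 2, 3, ….
Decoding troexn: t−1=s, r−2=p, o−3=l, e−4=a, x−5=s, n−6=h.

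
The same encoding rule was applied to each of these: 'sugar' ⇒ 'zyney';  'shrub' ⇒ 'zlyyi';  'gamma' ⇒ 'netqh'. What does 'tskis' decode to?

It's a Vigenère-style cipher with numeric key [7,4]: position i shifts by key[i mod 2].
Reversing it on tskis: t−7=m, s−4=o, k−7=d, i−4=e, s−7=l.

model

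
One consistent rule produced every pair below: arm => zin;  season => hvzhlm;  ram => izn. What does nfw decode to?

Each pair mirrors across the alphabet (a↔z, r↔i, m↔n): positions sum to 25. This is the alphabet-reversal cipher (Atbash): a becomes z, b becomes y, etc.
Reversing it on nfw: n↔m, f↔u, w↔d.

mud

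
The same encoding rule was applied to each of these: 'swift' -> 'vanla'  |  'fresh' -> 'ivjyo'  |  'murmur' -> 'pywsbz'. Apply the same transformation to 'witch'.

In swift: s→v is +3, w→a is +4, i→n is +5, f→l is +6 — the shift increases by 1 each position. The shift increases by 1 at each position, starting from +3: 3, 4, 5, ….
On witch: w+3=z, i+4=m, t+5=y, c+6=i, h+7=o.

zmyio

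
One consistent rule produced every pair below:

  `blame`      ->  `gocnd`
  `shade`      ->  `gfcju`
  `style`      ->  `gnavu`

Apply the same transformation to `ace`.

gec

Two steps: reverse the string, then apply a Caesar shift of +2.
For ace: reverse → eca; then shift: e+2=g, c+2=e, a+2=c.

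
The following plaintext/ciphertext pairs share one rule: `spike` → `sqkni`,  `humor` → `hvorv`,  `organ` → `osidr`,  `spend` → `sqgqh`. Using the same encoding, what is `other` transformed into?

oujhv

In spike: s→s is +0, p→q is +1, i→k is +2, k→n is +3 — the shift increases by 1 each position. Each letter shifts forward by its position index (0, 1, 2, …) — the shift grows by one for each successive letter.
Applying it to other: o+0=o, t+1=u, h+2=j, e+3=h, r+4=v.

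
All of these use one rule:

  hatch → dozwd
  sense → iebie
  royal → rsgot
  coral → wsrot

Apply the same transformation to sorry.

h(7)→d(3) and a(0)→o(14) fit y≡17x+14 (mod 26); the inverse of 17 mod 26 is 23. This is an affine cipher: with a=0,…,z=25, each position x becomes (17x+14) mod 26.
On sorry: s(18)→17·18+14≡8=i; o(14)→17·14+14≡18=s; r(17)→17·17+14≡17=r; r(17)→17·17+14≡17=r; y(24)→17·24+14≡6=g (all mod 26).

isrrg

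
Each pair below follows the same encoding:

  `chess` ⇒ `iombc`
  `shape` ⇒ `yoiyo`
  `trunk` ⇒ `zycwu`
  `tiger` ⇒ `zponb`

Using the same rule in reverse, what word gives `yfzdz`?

syrup

The shift increases by 1 at each position, starting from +6: 6, 7, 8, ….
Decoding yfzdz: y−6=s, f−7=y, z−8=r, d−9=u, z−10=p.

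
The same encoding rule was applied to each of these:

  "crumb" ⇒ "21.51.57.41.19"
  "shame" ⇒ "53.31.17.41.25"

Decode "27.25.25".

c(#3)→21 and r(#18)→51: differences scale by 2, so n = 2·pos + 15. Each letter becomes 2×(its alphabet position, a=1..z=26) + 15.
Undoing it on 27.25.25: 27→(27−15)÷2=6=f, 25→(25−15)÷2=5=e, 25→(25−15)÷2=5=e.

fee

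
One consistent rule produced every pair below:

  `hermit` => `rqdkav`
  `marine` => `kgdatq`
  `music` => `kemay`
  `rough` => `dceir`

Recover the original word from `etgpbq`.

h(7)→r(17) and e(4)→q(16) fit y≡9x+6 (mod 26); the inverse of 9 mod 26 is 3. This is an affine cipher: with a=0,…,z=25, each position x becomes (9x+6) mod 26.
Reversing it on etgpbq: e(4)→3·(4−6)≡20=u; t(19)→3·(19−6)≡13=n; g(6)→3·(6−6)≡0=a; p(15)→3·(15−6)≡1=b; b(1)→3·(1−6)≡11=l; q(16)→3·(16−6)≡4=e (all mod 26).

unable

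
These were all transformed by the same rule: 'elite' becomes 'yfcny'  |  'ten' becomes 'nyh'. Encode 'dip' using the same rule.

Compare letters: e→y is +20, l→f is +20, i→c is +20 — a constant shift. This is a Caesar cipher with shift 20.
Applying it to dip: d+20=x, i+20=c, p+20=j.

xcj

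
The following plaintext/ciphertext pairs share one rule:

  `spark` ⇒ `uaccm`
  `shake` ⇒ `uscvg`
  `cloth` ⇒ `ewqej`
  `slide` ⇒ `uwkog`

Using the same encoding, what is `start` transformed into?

ueccv

A repeating key of period 2 is used — shifts +2, +11 over and over.
On start: s+2=u, t+11=e, a+2=c, r+11=c, t+2=v.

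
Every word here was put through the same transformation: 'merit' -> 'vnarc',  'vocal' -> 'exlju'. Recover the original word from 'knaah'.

berry

Compare letters: m→v is +9, e→n is +9, r→a is +9 — a constant shift. Every letter moves 9 places later in the alphabet, wrapping around z→a.
Decoding knaah: k−9=b, n−9=e, a−9=r, a−9=r, h−9=y.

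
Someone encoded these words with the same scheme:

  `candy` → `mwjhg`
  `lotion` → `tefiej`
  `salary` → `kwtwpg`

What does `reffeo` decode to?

c(2)→m(12) and a(0)→w(22) fit y≡21x+22 (mod 26); the inverse of 21 mod 26 is 5. Treating letters as 0–25, the rule is x ↦ 21x + 22 (mod 26).
Undoing it on reffeo: r(17)→5·(17−22)≡1=b; e(4)→5·(4−22)≡14=o; f(5)→5·(5−22)≡19=t; f(5)→5·(5−22)≡19=t; e(4)→5·(4−22)≡14=o; o(14)→5·(14−22)≡12=m (all mod 26).

bottom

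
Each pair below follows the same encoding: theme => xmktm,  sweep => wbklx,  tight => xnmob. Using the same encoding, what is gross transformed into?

kwuza

In theme: t→x is +4, h→m is +5, e→k is +6, m→t is +7 — the shift increases by 1 each position. Each letter shifts forward by (position + 4), i.e. 4, 5, 6, … — the shift grows by one for each successive letter.
Applying it to gross: g+4=k, r+5=w, o+6=u, s+7=z, s+8=a.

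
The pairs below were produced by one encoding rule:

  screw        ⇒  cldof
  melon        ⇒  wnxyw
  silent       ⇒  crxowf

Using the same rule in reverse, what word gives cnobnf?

secret

Shifts by position in screw: pos 0: s→c (+10), pos 1: c→l (+9), pos 2: r→d (+12), pos 3: e→o (+10), pos 4: w→f (+9) — repeating every 3. A repeating key of period 3 is used — shifts +10, +9, +12 over and over.
Reversing it on cnobnf: c−10=s, n−9=e, o−12=c, b−10=r, n−9=e, f−12=t.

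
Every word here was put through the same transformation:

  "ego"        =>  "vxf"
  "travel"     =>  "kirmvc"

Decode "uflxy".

dough

Compare letters: e→v is +17, g→x is +17, o→f is +17 — a constant shift. Every letter moves 17 places later in the alphabet, wrapping around z→a.
Reversing it on uflxy: u−17=d, f−17=o, l−17=u, x−17=g, y−17=h.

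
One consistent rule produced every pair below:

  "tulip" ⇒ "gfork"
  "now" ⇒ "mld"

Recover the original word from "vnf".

Letters are reflected about the middle of the alphabet (position → 25−position): Atbash.
Reversing it on vnf: v↔e, n↔m, f↔u.

emu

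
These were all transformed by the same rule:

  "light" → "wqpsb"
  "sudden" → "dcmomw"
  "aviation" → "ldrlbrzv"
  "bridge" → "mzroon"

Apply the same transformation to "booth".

It's a Vigenère-style cipher with numeric key [11,8,9]: position i shifts by key[i mod 3].
For booth: b+11=m, o+8=w, o+9=x, t+11=e, h+8=p.

mwxep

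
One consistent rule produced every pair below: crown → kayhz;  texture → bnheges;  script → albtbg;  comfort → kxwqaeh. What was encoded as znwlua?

remain

In crown: c→k is +8, r→a is +9, o→y is +10, w→h is +11 — the shift increases by 1 each position. The shift increases by 1 at each position, starting from +8: 8, 9, 10, ….
Decoding znwlua: z−8=r, n−9=e, w−10=m, l−11=a, u−12=i, a−13=n.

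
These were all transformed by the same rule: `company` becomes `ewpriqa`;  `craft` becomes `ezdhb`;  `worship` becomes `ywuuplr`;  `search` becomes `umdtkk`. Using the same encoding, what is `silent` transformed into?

The shifts repeat in a cycle of length 3: positions 0,1,… shift by +2, +8, +3, then the pattern repeats.
Applying it to silent: s+2=u, i+8=q, l+3=o, e+2=g, n+8=v, t+3=w.

uqogvw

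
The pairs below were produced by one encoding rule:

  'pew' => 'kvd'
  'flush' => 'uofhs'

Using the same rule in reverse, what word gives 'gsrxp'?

Each pair mirrors across the alphabet (p↔k, e↔v, w↔d): positions sum to 25. Each letter is replaced by its mirror in the alphabet: a↔z, b↔y, c↔x, and so on (the Atbash cipher).
Decoding gsrxp: g↔t, s↔h, r↔i, x↔c, p↔k.

thick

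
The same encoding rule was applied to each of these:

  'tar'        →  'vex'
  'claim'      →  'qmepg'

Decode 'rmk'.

gin

Two steps: reverse the string, then apply a Caesar shift of +4.
Reversing it on rmk: shift back: r−4=n, m−4=i, k−4=g → nig; then reverse → gin.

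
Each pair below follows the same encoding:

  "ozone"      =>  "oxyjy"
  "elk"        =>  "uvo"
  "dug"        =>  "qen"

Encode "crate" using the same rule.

The word is reversed, then every letter is shifted forward by 10.
Applying it to crate: reverse → etarc; then shift: e+10=o, t+10=d, a+10=k, r+10=b, c+10=m.

odkbm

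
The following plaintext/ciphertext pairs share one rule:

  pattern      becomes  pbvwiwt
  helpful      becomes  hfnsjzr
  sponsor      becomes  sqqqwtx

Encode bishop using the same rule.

The shift increases by 1 at each position, starting from +0: 0, 1, 2, ….
Applying it to bishop: b+0=b, i+1=j, s+2=u, h+3=k, o+4=s, p+5=u.

bjuksu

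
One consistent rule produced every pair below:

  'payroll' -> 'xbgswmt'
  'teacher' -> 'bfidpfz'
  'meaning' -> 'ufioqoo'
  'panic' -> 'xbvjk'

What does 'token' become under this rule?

bpsfv

Shifts by position in payroll: pos 0: p→x (+8), pos 1: a→b (+1), pos 2: y→g (+8), pos 3: r→s (+1) — repeating every 2. A repeating key of period 2 is used — shifts +8, +1 over and over.
Applying it to token: t+8=b, o+1=p, k+8=s, e+1=f, n+8=v.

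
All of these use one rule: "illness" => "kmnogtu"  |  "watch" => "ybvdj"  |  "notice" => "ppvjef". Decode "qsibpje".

It's a Vigenère-style cipher with numeric key [2,1]: position i shifts by key[i mod 2].
Reversing it on qsibpje: q−2=o, s−1=r, i−2=g, b−1=a, p−2=n, j−1=i, e−2=c.

organic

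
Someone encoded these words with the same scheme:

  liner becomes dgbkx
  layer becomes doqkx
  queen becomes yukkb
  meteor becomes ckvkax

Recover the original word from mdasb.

clown

This is an affine cipher: with a=0,…,z=25, each position x becomes (25x+14) mod 26.
Decoding mdasb: m(12)→25·(12−14)≡2=c; d(3)→25·(3−14)≡11=l; a(0)→25·(0−14)≡14=o; s(18)→25·(18−14)≡22=w; b(1)→25·(1−14)≡13=n (all mod 26).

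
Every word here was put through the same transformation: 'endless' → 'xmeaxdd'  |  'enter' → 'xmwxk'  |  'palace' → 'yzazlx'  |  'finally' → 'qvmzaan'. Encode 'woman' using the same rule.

bftzm

Each letter's alphabet position (a=0..z=25) is mapped through 19·x+25 mod 26 — an affine cipher.
Applying it to woman: w(22)→19·22+25≡1=b; o(14)→19·14+25≡5=f; m(12)→19·12+25≡19=t; a(0)→19·0+25≡25=z; n(13)→19·13+25≡12=m (all mod 26).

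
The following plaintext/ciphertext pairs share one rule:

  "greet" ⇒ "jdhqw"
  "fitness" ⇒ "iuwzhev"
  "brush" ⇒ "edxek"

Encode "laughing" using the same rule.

omxskuqs

Shifts by position in greet: pos 0: g→j (+3), pos 1: r→d (+12), pos 2: e→h (+3), pos 3: e→q (+12) — repeating every 2. The shifts repeat in a cycle of length 2: positions 0,1,… shift by +3, +12, then the pattern repeats.
For laughing: l+3=o, a+12=m, u+3=x, g+12=s, h+3=k, i+12=u, n+3=q, g+12=s.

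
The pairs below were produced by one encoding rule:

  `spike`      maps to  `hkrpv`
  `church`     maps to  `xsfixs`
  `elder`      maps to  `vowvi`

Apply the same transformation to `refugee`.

ivuftvv

Each pair mirrors across the alphabet (s↔h, p↔k, i↔r): positions sum to 25. Each letter is replaced by its mirror in the alphabet: a↔z, b↔y, c↔x, and so on (the Atbash cipher).
For refugee: r↔i, e↔v, f↔u, u↔f, g↔t, e↔v, e↔v.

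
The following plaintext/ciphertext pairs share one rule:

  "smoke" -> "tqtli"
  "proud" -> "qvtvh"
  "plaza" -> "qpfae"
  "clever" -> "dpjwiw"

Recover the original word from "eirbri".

demand

Shifts by position in smoke: pos 0: s→t (+1), pos 1: m→q (+4), pos 2: o→t (+5), pos 3: k→l (+1), pos 4: e→i (+4) — repeating every 3. It's a Vigenère-style cipher with numeric key [1,4,5]: position i shifts by key[i mod 3].
Decoding eirbri: e−1=d, i−4=e, r−5=m, b−1=a, r−4=n, i−5=d.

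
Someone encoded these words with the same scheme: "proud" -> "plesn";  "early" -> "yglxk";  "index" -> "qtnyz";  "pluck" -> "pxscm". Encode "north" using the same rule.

p(15)→p(15) and r(17)→l(11) fit y≡11x+6 (mod 26); the inverse of 11 mod 26 is 19. This is an affine cipher: with a=0,…,z=25, each position x becomes (11x+6) mod 26.
On north: n(13)→11·13+6≡19=t; o(14)→11·14+6≡4=e; r(17)→11·17+6≡11=l; t(19)→11·19+6≡7=h; h(7)→11·7+6≡5=f (all mod 26).

telhf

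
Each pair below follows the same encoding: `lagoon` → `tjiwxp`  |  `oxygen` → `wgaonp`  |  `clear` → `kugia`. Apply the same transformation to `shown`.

aqqew

Shifts by position in lagoon: pos 0: l→t (+8), pos 1: a→j (+9), pos 2: g→i (+2), pos 3: o→w (+8), pos 4: o→x (+9), pos 5: n→p (+2) — repeating every 3. A repeating key of period 3 is used — shifts +8, +9, +2 over and over.
On shown: s+8=a, h+9=q, o+2=q, w+8=e, n+9=w.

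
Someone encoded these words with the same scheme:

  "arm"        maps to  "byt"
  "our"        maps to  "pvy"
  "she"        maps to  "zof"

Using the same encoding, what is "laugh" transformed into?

The shift depends on letter class: consonant r→y is +7, but vowel a→b is +1. Vowels shift forward by 1 and consonants shift forward by 7.
On laugh: l(cons)+7=s, a(vowel)+1=b, u(vowel)+1=v, g(cons)+7=n, h(cons)+7=o.

sbvno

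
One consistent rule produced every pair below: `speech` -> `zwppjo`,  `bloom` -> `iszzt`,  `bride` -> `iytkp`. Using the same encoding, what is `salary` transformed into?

The shift depends on letter class: consonant s→z is +7, but vowel e→p is +11. The rule splits by letter class: vowels +11, consonants +7.
Applying it to salary: s(cons)+7=z, a(vowel)+11=l, l(cons)+7=s, a(vowel)+11=l, r(cons)+7=y, y(cons)+7=f.

zlslyf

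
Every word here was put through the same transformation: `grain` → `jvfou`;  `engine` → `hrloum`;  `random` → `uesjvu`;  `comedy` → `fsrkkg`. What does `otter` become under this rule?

In grain: g→j is +3, r→v is +4, a→f is +5, i→o is +6 — the shift increases by 1 each position. Each letter shifts forward by (position + 3), i.e. 3, 4, 5, … — the shift grows by one for each successive letter.
On otter: o+3=r, t+4=x, t+5=y, e+6=k, r+7=y.

rxyky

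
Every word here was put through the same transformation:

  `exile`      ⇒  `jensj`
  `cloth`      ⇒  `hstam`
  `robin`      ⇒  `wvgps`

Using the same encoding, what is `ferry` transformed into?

klwyd

The shifts repeat in a cycle of length 2: positions 0,1,… shift by +5, +7, then the pattern repeats.
On ferry: f+5=k, e+7=l, r+5=w, r+7=y, y+5=d.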